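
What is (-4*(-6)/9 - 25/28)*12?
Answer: 149/7 ≈ 21.286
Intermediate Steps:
(-4*(-6)/9 - 25/28)*12 = (24*(⅑) - 25*1/28)*12 = (8/3 - 25/28)*12 = (149/84)*12 = 149/7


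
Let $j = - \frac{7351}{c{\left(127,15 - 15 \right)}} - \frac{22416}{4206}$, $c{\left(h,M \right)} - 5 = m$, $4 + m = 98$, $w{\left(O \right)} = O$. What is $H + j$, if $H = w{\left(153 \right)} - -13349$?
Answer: $\frac{931502383}{69399} \approx 13422.0$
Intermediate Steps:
$m = 94$ ($m = -4 + 98 = 94$)
$c{\left(h,M \right)} = 99$ ($c{\left(h,M \right)} = 5 + 94 = 99$)
$j = - \frac{5522915}{69399}$ ($j = - \frac{7351}{99} - \frac{22416}{4206} = \left(-7351\right) \frac{1}{99} - \frac{3736}{701} = - \frac{7351}{99} - \frac{3736}{701} = - \frac{5522915}{69399} \approx -79.582$)
$H = 13502$ ($H = 153 - -13349 = 153 + 13349 = 13502$)
$H + j = 13502 - \frac{5522915}{69399} = \frac{931502383}{69399}$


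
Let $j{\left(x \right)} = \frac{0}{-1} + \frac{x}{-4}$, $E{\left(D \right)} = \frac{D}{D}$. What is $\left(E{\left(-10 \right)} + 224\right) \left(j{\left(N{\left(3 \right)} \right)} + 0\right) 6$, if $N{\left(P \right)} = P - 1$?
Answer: $-675$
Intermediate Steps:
$N{\left(P \right)} = -1 + P$ ($N{\left(P \right)} = P - 1 = -1 + P$)
$E{\left(D \right)} = 1$
$j{\left(x \right)} = - \frac{x}{4}$ ($j{\left(x \right)} = 0 \left(-1\right) + x \left(- \frac{1}{4}\right) = 0 - \frac{x}{4} = - \frac{x}{4}$)
$\left(E{\left(-10 \right)} + 224\right) \left(j{\left(N{\left(3 \right)} \right)} + 0\right) 6 = \left(1 + 224\right) \left(- \frac{-1 + 3}{4} + 0\right) 6 = 225 \left(\left(- \frac{1}{4}\right) 2 + 0\right) 6 = 225 \left(- \frac{1}{2} + 0\right) 6 = 225 \left(\left(- \frac{1}{2}\right) 6\right) = 225 \left(-3\right) = -675$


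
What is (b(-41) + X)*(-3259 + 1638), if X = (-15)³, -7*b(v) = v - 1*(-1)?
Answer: 38231285/7 ≈ 5.4616e+6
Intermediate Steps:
b(v) = -⅐ - v/7 (b(v) = -(v - 1*(-1))/7 = -(v + 1)/7 = -(1 + v)/7 = -⅐ - v/7)
X = -3375
(b(-41) + X)*(-3259 + 1638) = ((-⅐ - ⅐*(-41)) - 3375)*(-3259 + 1638) = ((-⅐ + 41/7) - 3375)*(-1621) = (40/7 - 3375)*(-1621) = -23585/7*(-1621) = 38231285/7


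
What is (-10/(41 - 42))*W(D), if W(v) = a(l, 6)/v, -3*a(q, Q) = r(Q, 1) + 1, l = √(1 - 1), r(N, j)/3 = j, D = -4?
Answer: 10/3 ≈ 3.3333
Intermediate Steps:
r(N, j) = 3*j
l = 0 (l = √0 = 0)
a(q, Q) = -4/3 (a(q, Q) = -(3*1 + 1)/3 = -(3 + 1)/3 = -⅓*4 = -4/3)
W(v) = -4/(3*v)
(-10/(41 - 42))*W(D) = (-10/(41 - 42))*(-4/3/(-4)) = (-10/(-1))*(-4/3*(-¼)) = -1*(-10)*(⅓) = 10*(⅓) = 10/3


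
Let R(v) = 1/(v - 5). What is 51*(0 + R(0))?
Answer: -51/5 ≈ -10.200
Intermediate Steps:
R(v) = 1/(-5 + v)
51*(0 + R(0)) = 51*(0 + 1/(-5 + 0)) = 51*(0 + 1/(-5)) = 51*(0 - ⅕) = 51*(-⅕) = -51/5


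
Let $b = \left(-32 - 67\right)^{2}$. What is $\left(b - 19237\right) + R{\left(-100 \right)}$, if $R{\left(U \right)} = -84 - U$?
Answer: $-9420$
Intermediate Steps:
$b = 9801$ ($b = \left(-99\right)^{2} = 9801$)
$\left(b - 19237\right) + R{\left(-100 \right)} = \left(9801 - 19237\right) - -16 = -9436 + \left(-84 + 100\right) = -9436 + 16 = -9420$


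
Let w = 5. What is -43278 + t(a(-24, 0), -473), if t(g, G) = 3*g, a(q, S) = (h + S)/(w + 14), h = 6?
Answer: -822264/19 ≈ -43277.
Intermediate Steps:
a(q, S) = 6/19 + S/19 (a(q, S) = (6 + S)/(5 + 14) = (6 + S)/19 = (6 + S)*(1/19) = 6/19 + S/19)
-43278 + t(a(-24, 0), -473) = -43278 + 3*(6/19 + (1/19)*0) = -43278 + 3*(6/19 + 0) = -43278 + 3*(6/19) = -43278 + 18/19 = -822264/19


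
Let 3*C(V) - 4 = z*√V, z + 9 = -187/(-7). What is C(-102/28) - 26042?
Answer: -78122/3 + 62*I*√714/147 ≈ -26041.0 + 11.27*I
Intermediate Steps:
z = 124/7 (z = -9 - 187/(-7) = -9 - 187*(-⅐) = -9 + 187/7 = 124/7 ≈ 17.714)
C(V) = 4/3 + 124*√V/21 (C(V) = 4/3 + (124*√V/7)/3 = 4/3 + 124*√V/21)
C(-102/28) - 26042 = (4/3 + 124*√(-102/28)/21) - 26042 = (4/3 + 124*√(-102*1/28)/21) - 26042 = (4/3 + 124*√(-51/14)/21) - 26042 = (4/3 + 124*(I*√714/14)/21) - 26042 = (4/3 + 62*I*√714/147) - 26042 = -78122/3 + 62*I*√714/147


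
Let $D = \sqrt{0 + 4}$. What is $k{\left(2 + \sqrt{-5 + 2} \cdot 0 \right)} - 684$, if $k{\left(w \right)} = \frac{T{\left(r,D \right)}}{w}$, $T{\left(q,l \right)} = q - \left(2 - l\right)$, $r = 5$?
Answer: $- \frac{1363}{2} \approx -681.5$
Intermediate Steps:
$D = 2$ ($D = \sqrt{4} = 2$)
$T{\left(q,l \right)} = -2 + l + q$ ($T{\left(q,l \right)} = q + \left(-2 + l\right) = -2 + l + q$)
$k{\left(w \right)} = \frac{5}{w}$ ($k{\left(w \right)} = \frac{-2 + 2 + 5}{w} = \frac{5}{w}$)
$k{\left(2 + \sqrt{-5 + 2} \cdot 0 \right)} - 684 = \frac{5}{2 + \sqrt{-5 + 2} \cdot 0} - 684 = \frac{5}{2 + \sqrt{-3} \cdot 0} - 684 = \frac{5}{2 + i \sqrt{3} \cdot 0} - 684 = \frac{5}{2 + 0} - 684 = \frac{5}{2} - 684 = - \frac{1363}{2}$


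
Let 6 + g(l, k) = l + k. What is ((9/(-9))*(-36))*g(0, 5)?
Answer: -36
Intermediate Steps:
g(l, k) = -6 + k + l (g(l, k) = -6 + (l + k) = -6 + (k + l) = -6 + k + l)
((9/(-9))*(-36))*g(0, 5) = ((9/(-9))*(-36))*(-6 + 5 + 0) = ((9*(-⅑))*(-36))*(-1) = -1*(-36)*(-1) = 36*(-1) = -36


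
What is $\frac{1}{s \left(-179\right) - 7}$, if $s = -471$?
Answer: $\frac{1}{84302} \approx 1.1862 \cdot 10^{-5}$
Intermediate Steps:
$\frac{1}{s \left(-179\right) - 7} = \frac{1}{\left(-471\right) \left(-179\right) - 7} = \frac{1}{84309 - 7} = \frac{1}{84302}$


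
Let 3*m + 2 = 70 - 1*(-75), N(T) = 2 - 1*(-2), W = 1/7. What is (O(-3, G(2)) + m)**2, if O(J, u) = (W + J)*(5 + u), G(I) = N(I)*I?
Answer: 48841/441 ≈ 110.75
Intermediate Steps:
W = 1/7 ≈ 0.14286
N(T) = 4 (N(T) = 2 + 2 = 4)
G(I) = 4*I
O(J, u) = (5 + u)*(1/7 + J) (O(J, u) = (1/7 + J)*(5 + u) = (5 + u)*(1/7 + J))
m = 143/3 (m = -2/3 + (70 - 1*(-75))/3 = -2/3 + (70 + 75)/3 = -2/3 + (1/3)*145 = -2/3 + 145/3 = 143/3 ≈ 47.667)
(O(-3, G(2)) + m)**2 = ((5/7 + 5*(-3) + (4*2)/7 - 12*2) + 143/3)**2 = ((5/7 - 15 + (1/7)*8 - 3*8) + 143/3)**2 = ((5/7 - 15 + 8/7 - 24) + 143/3)**2 = (-260/7 + 143/3)**2 = (221/21)**2 = 48841/441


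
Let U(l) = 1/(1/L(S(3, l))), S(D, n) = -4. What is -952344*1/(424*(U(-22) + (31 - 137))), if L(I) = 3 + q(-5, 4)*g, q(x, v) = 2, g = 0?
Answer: 119043/5459 ≈ 21.807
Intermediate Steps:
L(I) = 3 (L(I) = 3 + 2*0 = 3 + 0 = 3)
U(l) = 3 (U(l) = 1/(1/3) = 1/(⅓) = 3)
-952344*1/(424*(U(-22) + (31 - 137))) = -952344*1/(424*(3 + (31 - 137))) = -952344*1/(424*(3 - 106)) = -952344/(424*(-103)) = -952344/(-43672) = -952344*(-1/43672) = 119043/5459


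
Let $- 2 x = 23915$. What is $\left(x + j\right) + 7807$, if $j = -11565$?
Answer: $- \frac{31431}{2} \approx -15716.0$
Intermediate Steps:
$x = - \frac{23915}{2}$ ($x = \left(- \frac{1}{2}\right) 23915 = - \frac{23915}{2} \approx -11958.0$)
$\left(x + j\right) + 7807 = \left(- \frac{23915}{2} - 11565\right) + 7807 = - \frac{47045}{2} + 7807 = - \frac{31431}{2}$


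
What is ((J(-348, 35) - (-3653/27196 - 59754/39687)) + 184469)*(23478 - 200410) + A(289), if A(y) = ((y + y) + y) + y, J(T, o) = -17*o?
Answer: -225091592533875569/6918767 ≈ -3.2533e+10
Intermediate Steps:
A(y) = 4*y (A(y) = (2*y + y) + y = 3*y + y = 4*y)
((J(-348, 35) - (-3653/27196 - 59754/39687)) + 184469)*(23478 - 200410) + A(289) = ((-17*35 - (-3653/27196 - 59754/39687)) + 184469)*(23478 - 200410) + 4*289 = ((-595 - (-3653*1/27196 - 59754*1/39687)) + 184469)*(-176932) + 1156 = ((-595 - (-281/2092 - 19918/13229)) + 184469)*(-176932) + 1156 = ((-595 - 1*(-45385805/27675068)) + 184469)*(-176932) + 1156 = ((-595 + 45385805/27675068) + 184469)*(-176932) + 1156 = (-16421279655/27675068 + 184469)*(-176932) + 1156 = (5088770839237/27675068)*(-176932) + 1156 = -225091600531970221/6918767 + 1156 = -225091592533875569/6918767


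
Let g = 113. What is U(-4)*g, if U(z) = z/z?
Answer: 113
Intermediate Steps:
U(z) = 1
U(-4)*g = 1*113 = 113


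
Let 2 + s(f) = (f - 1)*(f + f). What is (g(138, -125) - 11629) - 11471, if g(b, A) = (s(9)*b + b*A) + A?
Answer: -20879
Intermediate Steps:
s(f) = -2 + 2*f*(-1 + f) (s(f) = -2 + (f - 1)*(f + f) = -2 + (-1 + f)*(2*f) = -2 + 2*f*(-1 + f))
g(b, A) = A + 142*b + A*b (g(b, A) = ((-2 - 2*9 + 2*9**2)*b + b*A) + A = ((-2 - 18 + 2*81)*b + A*b) + A = ((-2 - 18 + 162)*b + A*b) + A = (142*b + A*b) + A = A + 142*b + A*b)
(g(138, -125) - 11629) - 11471 = ((-125 + 142*138 - 125*138) - 11629) - 11471 = ((-125 + 19596 - 17250) - 11629) - 11471 = (2221 - 11629) - 11471 = -9408 - 11471 = -20879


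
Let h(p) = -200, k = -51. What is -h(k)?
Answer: 200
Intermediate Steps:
-h(k) = -1*(-200) = 200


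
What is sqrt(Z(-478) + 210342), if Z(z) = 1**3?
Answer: sqrt(210343) ≈ 458.63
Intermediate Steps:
Z(z) = 1
sqrt(Z(-478) + 210342) = sqrt(1 + 210342) = sqrt(210343)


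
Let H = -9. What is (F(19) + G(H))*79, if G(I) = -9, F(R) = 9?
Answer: 0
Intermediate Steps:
(F(19) + G(H))*79 = (9 - 9)*79 = 0*79 = 0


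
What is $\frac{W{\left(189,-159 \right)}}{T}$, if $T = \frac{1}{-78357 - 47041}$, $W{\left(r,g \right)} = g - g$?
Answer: $0$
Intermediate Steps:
$W{\left(r,g \right)} = 0$
$T = - \frac{1}{125398}$ ($T = \frac{1}{-125398} = - \frac{1}{125398} \approx -7.9746 \cdot 10^{-6}$)
$\frac{W{\left(189,-159 \right)}}{T} = \frac{0}{- \frac{1}{125398}} = 0 \left(-125398\right) = 0$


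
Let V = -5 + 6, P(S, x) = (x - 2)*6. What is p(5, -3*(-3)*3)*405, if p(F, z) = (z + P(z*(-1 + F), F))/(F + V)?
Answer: 6075/2 ≈ 3037.5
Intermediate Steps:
P(S, x) = -12 + 6*x (P(S, x) = (-2 + x)*6 = -12 + 6*x)
V = 1
p(F, z) = (-12 + z + 6*F)/(1 + F) (p(F, z) = (z + (-12 + 6*F))/(F + 1) = (-12 + z + 6*F)/(1 + F))
p(5, -3*(-3)*3)*405 = ((-12 - 3*(-3)*3 + 6*5)/(1 + 5))*405 = ((-12 + 9*3 + 30)/6)*405 = ((-12 + 27 + 30)/6)*405 = ((⅙)*45)*405 = (15/2)*405 = 6075/2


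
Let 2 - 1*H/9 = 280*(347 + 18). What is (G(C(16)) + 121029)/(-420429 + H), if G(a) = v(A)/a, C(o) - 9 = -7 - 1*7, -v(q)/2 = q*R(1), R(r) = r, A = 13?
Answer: -605171/6701055 ≈ -0.090310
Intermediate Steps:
v(q) = -2*q
H = -919782 (H = 18 - 2520*(347 + 18) = 18 - 2520*365 = 18 - 9*102200 = 18 - 919800 = -919782)
C(o) = -5 (C(o) = 9 + (-7 - 1*7) = 9 + (-7 - 7) = 9 - 14 = -5)
G(a) = -26/a (G(a) = (-2*13)/a = -26/a)
(G(C(16)) + 121029)/(-420429 + H) = (-26/(-5) + 121029)/(-420429 - 919782) = (-26*(-⅕) + 121029)/(-1340211) = (26/5 + 121029)*(-1/1340211) = (605171/5)*(-1/1340211) = -605171/6701055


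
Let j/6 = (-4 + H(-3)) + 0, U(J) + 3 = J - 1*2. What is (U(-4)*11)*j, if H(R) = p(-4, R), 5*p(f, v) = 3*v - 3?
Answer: 19008/5 ≈ 3801.6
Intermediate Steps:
p(f, v) = -3/5 + 3*v/5 (p(f, v) = (3*v - 3)/5 = (-3 + 3*v)/5 = -3/5 + 3*v/5)
H(R) = -3/5 + 3*R/5
U(J) = -5 + J (U(J) = -3 + (J - 1*2) = -3 + (J - 2) = -3 + (-2 + J) = -5 + J)
j = -192/5 (j = 6*((-4 + (-3/5 + (3/5)*(-3))) + 0) = 6*((-4 + (-3/5 - 9/5)) + 0) = 6*((-4 - 12/5) + 0) = 6*(-32/5 + 0) = 6*(-32/5) = -192/5 ≈ -38.400)
(U(-4)*11)*j = ((-5 - 4)*11)*(-192/5) = -9*11*(-192/5) = -99*(-192/5) = 19008/5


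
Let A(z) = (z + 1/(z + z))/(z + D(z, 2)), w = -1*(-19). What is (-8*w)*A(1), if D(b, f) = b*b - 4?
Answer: 114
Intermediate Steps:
D(b, f) = -4 + b² (D(b, f) = b² - 4 = -4 + b²)
w = 19
A(z) = (z + 1/(2*z))/(-4 + z + z²) (A(z) = (z + 1/(z + z))/(z + (-4 + z²)) = (z + 1/(2*z))/(-4 + z + z²))
(-8*w)*A(1) = (-8*19)*((½ + 1²)/(1*(-4 + 1 + 1²))) = -152*(½ + 1)/(-4 + 1 + 1) = -152*3/((-2)*2) = -152*(-1)*3/(2*2) = -152*(-¾) = 114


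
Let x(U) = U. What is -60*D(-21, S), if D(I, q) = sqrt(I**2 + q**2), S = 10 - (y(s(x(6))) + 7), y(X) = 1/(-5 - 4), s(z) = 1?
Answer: -140*sqrt(745)/3 ≈ -1273.8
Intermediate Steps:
y(X) = -1/9 (y(X) = 1/(-9) = -1/9)
S = 28/9 (S = 10 - (-1/9 + 7) = 10 - 1*62/9 = 10 - 62/9 = 28/9 ≈ 3.1111)
-60*D(-21, S) = -60*sqrt((-21)**2 + (28/9)**2) = -60*sqrt(441 + 784/81) = -140*sqrt(745)/3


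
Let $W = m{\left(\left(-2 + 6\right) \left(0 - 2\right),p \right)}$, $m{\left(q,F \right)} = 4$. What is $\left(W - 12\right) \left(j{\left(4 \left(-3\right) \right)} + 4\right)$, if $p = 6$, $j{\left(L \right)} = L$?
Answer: $64$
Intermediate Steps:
$W = 4$
$\left(W - 12\right) \left(j{\left(4 \left(-3\right) \right)} + 4\right) = \left(4 - 12\right) \left(4 \left(-3\right) + 4\right) = - 8 \left(-12 + 4\right) = \left(-8\right) \left(-8\right) = 64$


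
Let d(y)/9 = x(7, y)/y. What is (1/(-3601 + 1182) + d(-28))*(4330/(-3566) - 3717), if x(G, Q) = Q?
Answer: -144325869520/4313077 ≈ -33462.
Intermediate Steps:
d(y) = 9 (d(y) = 9*(y/y) = 9*1 = 9)
(1/(-3601 + 1182) + d(-28))*(4330/(-3566) - 3717) = (1/(-3601 + 1182) + 9)*(4330/(-3566) - 3717) = (1/(-2419) + 9)*(4330*(-1/3566) - 3717) = (-1/2419 + 9)*(-2165/1783 - 3717) = (21770/2419)*(-6629576/1783) = -144325869520/4313077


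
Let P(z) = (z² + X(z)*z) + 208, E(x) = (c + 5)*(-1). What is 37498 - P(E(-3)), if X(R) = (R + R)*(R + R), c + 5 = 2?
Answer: 37318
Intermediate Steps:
c = -3 (c = -5 + 2 = -3)
X(R) = 4*R² (X(R) = (2*R)*(2*R) = 4*R²)
E(x) = -2 (E(x) = (-3 + 5)*(-1) = 2*(-1) = -2)
P(z) = 208 + z² + 4*z³ (P(z) = (z² + (4*z²)*z) + 208 = (z² + 4*z³) + 208 = 208 + z² + 4*z³)
37498 - P(E(-3)) = 37498 - (208 + (-2)² + 4*(-2)³) = 37498 - (208 + 4 + 4*(-8)) = 37498 - (208 + 4 - 32) = 37498 - 1*180 = 37498 - 180 = 37318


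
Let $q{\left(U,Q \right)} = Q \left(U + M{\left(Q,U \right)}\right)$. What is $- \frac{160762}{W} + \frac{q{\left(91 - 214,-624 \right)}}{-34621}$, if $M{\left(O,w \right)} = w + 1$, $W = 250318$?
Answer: $- \frac{21917178521}{4333129739} \approx -5.058$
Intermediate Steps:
$M{\left(O,w \right)} = 1 + w$
$q{\left(U,Q \right)} = Q \left(1 + 2 U\right)$ ($q{\left(U,Q \right)} = Q \left(U + \left(1 + U\right)\right) = Q \left(1 + 2 U\right)$)
$- \frac{160762}{W} + \frac{q{\left(91 - 214,-624 \right)}}{-34621} = - \frac{160762}{250318} + \frac{\left(-624\right) \left(1 + 2 \left(91 - 214\right)\right)}{-34621} = \left(-160762\right) \frac{1}{250318} + - 624 \left(1 + 2 \left(-123\right)\right) \left(- \frac{1}{34621}\right) = - \frac{80381}{125159} + - 624 \left(1 - 246\right) \left(- \frac{1}{34621}\right) = - \frac{80381}{125159} + \left(-624\right) \left(-245\right) \left(- \frac{1}{34621}\right) = - \frac{80381}{125159} + 152880 \left(- \frac{1}{34621}\right) = - \frac{80381}{125159} - \frac{152880}{34621} = - \frac{21917178521}{4333129739}$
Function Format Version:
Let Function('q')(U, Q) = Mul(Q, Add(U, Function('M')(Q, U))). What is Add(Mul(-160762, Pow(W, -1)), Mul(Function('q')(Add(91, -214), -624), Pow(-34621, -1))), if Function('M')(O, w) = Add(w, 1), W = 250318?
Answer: Rational(-21917178521, 4333129739) ≈ -5.0580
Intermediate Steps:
Function('M')(O, w) = Add(1, w)
Function('q')(U, Q) = Mul(Q, Add(1, Mul(2, U))) (Function('q')(U, Q) = Mul(Q, Add(U, Add(1, U))) = Mul(Q, Add(1, Mul(2, U))))
Add(Mul(-160762, Pow(W, -1)), Mul(Function('q')(Add(91, -214), -624), Pow(-34621, -1))) = Add(Mul(-160762, Pow(250318, -1)), Mul(Mul(-624, Add(1, Mul(2, Add(91, -214)))), Pow(-34621, -1))) = Add(Mul(-160762, Rational(1, 250318)), Mul(Mul(-624, Add(1, Mul(2, -123))), Rational(-1, 34621))) = Add(Rational(-80381, 125159), Mul(Mul(-624, Add(1, -246)), Rational(-1, 34621))) = Add(Rational(-80381, 125159), Mul(Mul(-624, -245), Rational(-1, 34621))) = Add(Rational(-80381, 125159), Mul(152880, Rational(-1, 34621))) = Add(Rational(-80381, 125159), Rational(-152880, 34621)) = Rational(-21917178521, 4333129739)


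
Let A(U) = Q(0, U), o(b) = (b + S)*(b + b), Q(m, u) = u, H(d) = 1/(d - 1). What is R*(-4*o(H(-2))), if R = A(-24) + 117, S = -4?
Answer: -3224/3 ≈ -1074.7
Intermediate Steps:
H(d) = 1/(-1 + d)
o(b) = 2*b*(-4 + b) (o(b) = (b - 4)*(b + b) = (-4 + b)*(2*b) = 2*b*(-4 + b))
A(U) = U
R = 93 (R = -24 + 117 = 93)
R*(-4*o(H(-2))) = 93*(-8*(-4 + 1/(-1 - 2))/(-1 - 2)) = 93*(-8*(-4 + 1/(-3))/(-3)) = 93*(-8*(-1)*(-4 - 1/3)/3) = 93*(-8*(-1)*(-13)/(3*3)) = 93*(-4*26/9) = 93*(-104/9) = -3224/3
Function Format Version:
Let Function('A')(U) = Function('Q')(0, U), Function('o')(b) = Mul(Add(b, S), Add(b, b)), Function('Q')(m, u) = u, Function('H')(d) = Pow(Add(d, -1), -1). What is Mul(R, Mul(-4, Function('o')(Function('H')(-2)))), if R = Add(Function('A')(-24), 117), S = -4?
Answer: Rational(-3224, 3) ≈ -1074.7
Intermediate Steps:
Function('H')(d) = Pow(Add(-1, d), -1)
Function('o')(b) = Mul(2, b, Add(-4, b)) (Function('o')(b) = Mul(Add(b, -4), Add(b, b)) = Mul(Add(-4, b), Mul(2, b)) = Mul(2, b, Add(-4, b)))
Function('A')(U) = U
R = 93 (R = Add(-24, 117) = 93)
Mul(R, Mul(-4, Function('o')(Function('H')(-2)))) = Mul(93, Mul(-4, Mul(2, Pow(Add(-1, -2), -1), Add(-4, Pow(Add(-1, -2), -1))))) = Mul(93, Mul(-4, Mul(2, Pow(-3, -1), Add(-4, Pow(-3, -1))))) = Mul(93, Mul(-4, Mul(2, Rational(-1, 3), Add(-4, Rational(-1, 3))))) = Mul(93, Mul(-4, Mul(2, Rational(-1, 3), Rational(-13, 3)))) = Mul(93, Mul(-4, Rational(26, 9))) = Mul(93, Rational(-104, 9)) = Rational(-3224, 3)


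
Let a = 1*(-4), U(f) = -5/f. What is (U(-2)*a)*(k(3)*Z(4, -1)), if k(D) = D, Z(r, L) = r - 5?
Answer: 30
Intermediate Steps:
Z(r, L) = -5 + r
a = -4
(U(-2)*a)*(k(3)*Z(4, -1)) = (-5/(-2)*(-4))*(3*(-5 + 4)) = (-5*(-1/2)*(-4))*(3*(-1)) = ((5/2)*(-4))*(-3) = -10*(-3) = 30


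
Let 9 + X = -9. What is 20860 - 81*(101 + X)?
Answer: 14137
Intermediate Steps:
X = -18 (X = -9 - 9 = -18)
20860 - 81*(101 + X) = 20860 - 81*(101 - 18) = 20860 - 81*83 = 20860 - 1*6723 = 20860 - 6723 = 14137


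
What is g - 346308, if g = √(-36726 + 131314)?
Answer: -346308 + 2*√23647 ≈ -3.4600e+5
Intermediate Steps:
g = 2*√23647 (g = √94588 = 2*√23647 ≈ 307.55)
g - 346308 = 2*√23647 - 346308 = -346308 + 2*√23647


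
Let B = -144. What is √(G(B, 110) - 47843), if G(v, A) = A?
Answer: I*√47733 ≈ 218.48*I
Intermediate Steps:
√(G(B, 110) - 47843) = √(110 - 47843) = √(-47733) = I*√47733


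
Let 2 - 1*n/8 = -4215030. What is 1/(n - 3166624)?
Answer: 1/30553632 ≈ 3.2729e-8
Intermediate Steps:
n = 33720256 (n = 16 - 8*(-4215030) = 16 + 33720240 = 33720256)
1/(n - 3166624) = 1/(33720256 - 3166624) = 1/30553632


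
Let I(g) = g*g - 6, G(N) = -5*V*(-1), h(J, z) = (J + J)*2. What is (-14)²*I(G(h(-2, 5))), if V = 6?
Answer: 175224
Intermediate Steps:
h(J, z) = 4*J (h(J, z) = (2*J)*2 = 4*J)
G(N) = 30 (G(N) = -5*6*(-1) = -30*(-1) = 30)
I(g) = -6 + g² (I(g) = g² - 6 = -6 + g²)
(-14)²*I(G(h(-2, 5))) = (-14)²*(-6 + 30²) = 196*(-6 + 900) = 196*894 = 175224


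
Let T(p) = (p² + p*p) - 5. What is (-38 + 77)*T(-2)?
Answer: 117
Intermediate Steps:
T(p) = -5 + 2*p² (T(p) = (p² + p²) - 5 = 2*p² - 5 = -5 + 2*p²)
(-38 + 77)*T(-2) = (-38 + 77)*(-5 + 2*(-2)²) = 39*(-5 + 2*4) = 39*(-5 + 8) = 39*3 = 117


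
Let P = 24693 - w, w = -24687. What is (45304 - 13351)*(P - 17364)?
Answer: 1023007248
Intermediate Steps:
P = 49380 (P = 24693 - 1*(-24687) = 24693 + 24687 = 49380)
(45304 - 13351)*(P - 17364) = (45304 - 13351)*(49380 - 17364) = 31953*32016 = 1023007248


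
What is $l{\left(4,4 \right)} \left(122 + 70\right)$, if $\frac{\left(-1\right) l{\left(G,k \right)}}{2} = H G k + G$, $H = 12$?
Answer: $-75264$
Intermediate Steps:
$l{\left(G,k \right)} = - 2 G - 24 G k$ ($l{\left(G,k \right)} = - 2 \left(12 G k + G\right) = - 2 \left(G + 12 G k\right) = - 2 G - 24 G k$)
$l{\left(4,4 \right)} \left(122 + 70\right) = \left(-2\right) 4 \left(1 + 12 \cdot 4\right) \left(122 + 70\right) = \left(-2\right) 4 \left(1 + 48\right) 192 = \left(-2\right) 4 \cdot 49 \cdot 192 = \left(-392\right) 192 = -75264$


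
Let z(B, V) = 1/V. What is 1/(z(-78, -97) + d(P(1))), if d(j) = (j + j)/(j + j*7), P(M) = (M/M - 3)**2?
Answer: 388/93 ≈ 4.1720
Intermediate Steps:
P(M) = 4 (P(M) = (1 - 3)**2 = (-2)**2 = 4)
d(j) = 1/4 (d(j) = (2*j)/(j + 7*j) = (2*j)/((8*j)) = (2*j)*(1/(8*j)) = 1/4)
1/(z(-78, -97) + d(P(1))) = 1/(1/(-97) + 1/4) = 1/(-1/97 + 1/4) = 1/(93/388) = 388/93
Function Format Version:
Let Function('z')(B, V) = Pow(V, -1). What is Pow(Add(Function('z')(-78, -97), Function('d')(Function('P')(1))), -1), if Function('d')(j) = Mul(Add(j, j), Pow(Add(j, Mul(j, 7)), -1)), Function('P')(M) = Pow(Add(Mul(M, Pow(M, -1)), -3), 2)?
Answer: Rational(388, 93) ≈ 4.1720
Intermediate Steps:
Function('P')(M) = 4 (Function('P')(M) = Pow(Add(1, -3), 2) = Pow(-2, 2) = 4)
Function('d')(j) = Rational(1, 4) (Function('d')(j) = Mul(Mul(2, j), Pow(Add(j, Mul(7, j)), -1)) = Mul(Mul(2, j), Pow(Mul(8, j), -1)) = Mul(Mul(2, j), Mul(Rational(1, 8), Pow(j, -1))) = Rational(1, 4))
Pow(Add(Function('z')(-78, -97), Function('d')(Function('P')(1))), -1) = Pow(Add(Pow(-97, -1), Rational(1, 4)), -1) = Pow(Add(Rational(-1, 97), Rational(1, 4)), -1) = Pow(Rational(93, 388), -1) = Rational(388, 93)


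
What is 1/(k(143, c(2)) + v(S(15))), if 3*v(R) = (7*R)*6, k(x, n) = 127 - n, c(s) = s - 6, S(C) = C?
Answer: 1/341 ≈ 0.0029326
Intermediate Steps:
c(s) = -6 + s
v(R) = 14*R (v(R) = ((7*R)*6)/3 = (42*R)/3 = 14*R)
1/(k(143, c(2)) + v(S(15))) = 1/((127 - (-6 + 2)) + 14*15) = 1/((127 - 1*(-4)) + 210) = 1/((127 + 4) + 210) = 1/(131 + 210) = 1/341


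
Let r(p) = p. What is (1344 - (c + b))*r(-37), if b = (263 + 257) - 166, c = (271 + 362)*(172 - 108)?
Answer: 1462314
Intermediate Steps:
c = 40512 (c = 633*64 = 40512)
b = 354 (b = 520 - 166 = 354)
(1344 - (c + b))*r(-37) = (1344 - (40512 + 354))*(-37) = (1344 - 1*40866)*(-37) = (1344 - 40866)*(-37) = -39522*(-37) = 1462314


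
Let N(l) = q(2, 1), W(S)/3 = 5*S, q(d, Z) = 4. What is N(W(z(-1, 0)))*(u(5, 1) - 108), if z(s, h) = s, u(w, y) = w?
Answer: -412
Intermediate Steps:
W(S) = 15*S (W(S) = 3*(5*S) = 15*S)
N(l) = 4
N(W(z(-1, 0)))*(u(5, 1) - 108) = 4*(5 - 108) = 4*(-103) = -412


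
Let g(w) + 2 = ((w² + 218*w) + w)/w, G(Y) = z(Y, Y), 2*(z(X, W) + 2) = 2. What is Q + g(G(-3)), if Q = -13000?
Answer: -12784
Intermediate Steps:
z(X, W) = -1 (z(X, W) = -2 + (½)*2 = -2 + 1 = -1)
G(Y) = -1
g(w) = -2 + (w² + 219*w)/w (g(w) = -2 + ((w² + 218*w) + w)/w = -2 + (w² + 219*w)/w)
Q + g(G(-3)) = -13000 + (217 - 1) = -13000 + 216 = -12784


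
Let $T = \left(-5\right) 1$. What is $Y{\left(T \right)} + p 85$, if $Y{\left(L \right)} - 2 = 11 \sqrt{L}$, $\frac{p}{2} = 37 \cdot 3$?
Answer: $18872 + 11 i \sqrt{5} \approx 18872.0 + 24.597 i$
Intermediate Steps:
$p = 222$ ($p = 2 \cdot 37 \cdot 3 = 2 \cdot 111 = 222$)
$T = -5$
$Y{\left(L \right)} = 2 + 11 \sqrt{L}$
$Y{\left(T \right)} + p 85 = \left(2 + 11 \sqrt{-5}\right) + 222 \cdot 85 = \left(2 + 11 i \sqrt{5}\right) + 18870 = 18872 + 11 i \sqrt{5}$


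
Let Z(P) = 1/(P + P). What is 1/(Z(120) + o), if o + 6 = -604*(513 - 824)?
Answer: 240/45081121 ≈ 5.3237e-6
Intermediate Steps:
Z(P) = 1/(2*P)
o = 187838 (o = -6 - 604*(513 - 824) = -6 - 604*(-311) = -6 + 187844 = 187838)
1/(Z(120) + o) = 1/((½)/120 + 187838) = 1/((½)*(1/120) + 187838) = 1/(1/240 + 187838) = 1/(45081121/240) = 240/45081121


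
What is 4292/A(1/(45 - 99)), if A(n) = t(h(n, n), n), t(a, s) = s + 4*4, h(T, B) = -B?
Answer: 231768/863 ≈ 268.56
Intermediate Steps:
t(a, s) = 16 + s (t(a, s) = s + 16 = 16 + s)
A(n) = 16 + n
4292/A(1/(45 - 99)) = 4292/(16 + 1/(45 - 99)) = 4292/(16 + 1/(-54)) = 4292/(16 - 1/54) = 4292/(863/54) = 4292*(54/863) = 231768/863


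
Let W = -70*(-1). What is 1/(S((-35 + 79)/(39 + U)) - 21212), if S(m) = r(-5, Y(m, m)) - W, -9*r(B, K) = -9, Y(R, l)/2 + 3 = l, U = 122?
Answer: -1/21281 ≈ -4.6990e-5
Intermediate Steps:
Y(R, l) = -6 + 2*l
r(B, K) = 1 (r(B, K) = -⅑*(-9) = 1)
W = 70
S(m) = -69 (S(m) = 1 - 1*70 = 1 - 70 = -69)
1/(S((-35 + 79)/(39 + U)) - 21212) = 1/(-69 - 21212) = 1/(-21281) = -1/21281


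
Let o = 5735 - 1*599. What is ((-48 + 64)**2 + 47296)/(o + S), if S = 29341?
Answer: 47552/34477 ≈ 1.3792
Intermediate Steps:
o = 5136 (o = 5735 - 599 = 5136)
((-48 + 64)**2 + 47296)/(o + S) = ((-48 + 64)**2 + 47296)/(5136 + 29341) = (16**2 + 47296)/34477 = (256 + 47296)*(1/34477) = 47552*(1/34477) = 47552/34477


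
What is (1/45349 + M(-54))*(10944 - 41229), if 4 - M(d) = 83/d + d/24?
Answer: -128336446205/544188 ≈ -2.3583e+5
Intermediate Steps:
M(d) = 4 - 83/d - d/24 (M(d) = 4 - (83/d + d/24) = 4 + (-83/d - d/24) = 4 - 83/d - d/24)
(1/45349 + M(-54))*(10944 - 41229) = (1/45349 + (4 - 83/(-54) - 1/24*(-54)))*(10944 - 41229) = (1/45349 + (4 - 83*(-1/54) + 9/4))*(-30285) = (1/45349 + (4 + 83/54 + 9/4))*(-30285) = (1/45349 + 841/108)*(-30285) = (38138617/4897692)*(-30285) = -128336446205/544188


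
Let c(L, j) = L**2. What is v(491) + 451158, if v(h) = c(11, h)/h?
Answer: 221518699/491 ≈ 4.5116e+5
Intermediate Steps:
v(h) = 121/h (v(h) = 11**2/h = 121/h)
v(491) + 451158 = 121/491 + 451158 = 221518699/491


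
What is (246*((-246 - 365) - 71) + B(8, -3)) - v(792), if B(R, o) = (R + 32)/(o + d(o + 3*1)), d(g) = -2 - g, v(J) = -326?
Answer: -167454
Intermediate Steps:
B(R, o) = -32/5 - R/5 (B(R, o) = (R + 32)/(o + (-2 - (o + 3*1))) = (32 + R)/(o + (-2 - (o + 3))) = (32 + R)/(o + (-2 - (3 + o))) = (32 + R)/(o + (-2 + (-3 - o))) = (32 + R)/(o + (-5 - o)) = (32 + R)/(-5) = (32 + R)*(-1/5) = -32/5 - R/5)
(246*((-246 - 365) - 71) + B(8, -3)) - v(792) = (246*((-246 - 365) - 71) + (-32/5 - 1/5*8)) - 1*(-326) = (246*(-611 - 71) + (-32/5 - 8/5)) + 326 = (246*(-682) - 8) + 326 = (-167772 - 8) + 326 = -167780 + 326 = -167454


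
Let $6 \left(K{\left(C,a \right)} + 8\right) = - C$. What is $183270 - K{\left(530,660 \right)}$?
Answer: $\frac{550099}{3} \approx 1.8337 \cdot 10^{5}$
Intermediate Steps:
$K{\left(C,a \right)} = -8 - \frac{C}{6}$ ($K{\left(C,a \right)} = -8 + \frac{\left(-1\right) C}{6} = -8 - \frac{C}{6}$)
$183270 - K{\left(530,660 \right)} = 183270 - \left(-8 - \frac{265}{3}\right) = 183270 - - \frac{289}{3} = 183270 + \frac{289}{3} = \frac{550099}{3}$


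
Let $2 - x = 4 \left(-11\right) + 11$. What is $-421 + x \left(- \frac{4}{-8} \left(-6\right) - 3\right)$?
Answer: $-631$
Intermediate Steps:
$x = 35$ ($x = 2 - \left(4 \left(-11\right) + 11\right) = 2 - \left(-44 + 11\right) = 2 - -33 = 2 + 33 = 35$)
$-421 + x \left(- \frac{4}{-8} \left(-6\right) - 3\right) = -421 + 35 \left(- \frac{4}{-8} \left(-6\right) - 3\right) = -421 + 35 \left(\left(-4\right) \left(- \frac{1}{8}\right) \left(-6\right) - 3\right) = -421 + 35 \left(\frac{1}{2} \left(-6\right) - 3\right) = -421 + 35 \left(-3 - 3\right) = -421 + 35 \left(-6\right) = -421 - 210 = -631$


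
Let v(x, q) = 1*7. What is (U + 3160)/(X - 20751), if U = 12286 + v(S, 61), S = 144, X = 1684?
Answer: -15453/19067 ≈ -0.81046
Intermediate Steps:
v(x, q) = 7
U = 12293 (U = 12286 + 7 = 12293)
(U + 3160)/(X - 20751) = (12293 + 3160)/(1684 - 20751) = 15453/(-19067) = 15453*(-1/19067) = -15453/19067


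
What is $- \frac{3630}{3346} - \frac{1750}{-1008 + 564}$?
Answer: $\frac{1060945}{371406} \approx 2.8566$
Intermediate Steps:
$- \frac{3630}{3346} - \frac{1750}{-1008 + 564} = \left(-3630\right) \frac{1}{3346} - \frac{1750}{-444} = - \frac{1815}{1673} - - \frac{875}{222} = - \frac{1815}{1673} + \frac{875}{222} = \frac{1060945}{371406}$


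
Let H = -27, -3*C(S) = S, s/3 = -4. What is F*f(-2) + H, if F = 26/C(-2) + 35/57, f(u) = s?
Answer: -9545/19 ≈ -502.37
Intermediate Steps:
s = -12 (s = 3*(-4) = -12)
f(u) = -12
C(S) = -S/3
F = 2258/57 (F = 26/((-⅓*(-2))) + 35/57 = 26/(⅔) + 35*(1/57) = 26*(3/2) + 35/57 = 39 + 35/57 = 2258/57 ≈ 39.614)
F*f(-2) + H = (2258/57)*(-12) - 27 = -9032/19 - 27 = -9545/19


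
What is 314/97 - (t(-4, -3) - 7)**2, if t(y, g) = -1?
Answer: -5894/97 ≈ -60.763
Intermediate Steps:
314/97 - (t(-4, -3) - 7)**2 = 314/97 - (-1 - 7)**2 = 314*(1/97) - 1*(-8)**2 = 314/97 - 1*64 = 314/97 - 64 = -5894/97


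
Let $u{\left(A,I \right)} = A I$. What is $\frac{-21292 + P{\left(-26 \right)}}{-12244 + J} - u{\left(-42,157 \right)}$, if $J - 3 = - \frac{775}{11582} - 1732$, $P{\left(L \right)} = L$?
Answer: $\frac{1067393891310}{161836061} \approx 6595.5$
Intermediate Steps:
$J = - \frac{20026053}{11582}$ ($J = 3 - \left(1732 + \frac{775}{11582}\right) = 3 - \frac{20060799}{11582} = - \frac{20026053}{11582} \approx -1729.1$)
$\frac{-21292 + P{\left(-26 \right)}}{-12244 + J} - u{\left(-42,157 \right)} = \frac{-21292 - 26}{-12244 - \frac{20026053}{11582}} - \left(-42\right) 157 = - \frac{21318}{- \frac{161836061}{11582}} - -6594 = \left(-21318\right) \left(- \frac{11582}{161836061}\right) + 6594 = \frac{246905076}{161836061} + 6594 = \frac{1067393891310}{161836061}$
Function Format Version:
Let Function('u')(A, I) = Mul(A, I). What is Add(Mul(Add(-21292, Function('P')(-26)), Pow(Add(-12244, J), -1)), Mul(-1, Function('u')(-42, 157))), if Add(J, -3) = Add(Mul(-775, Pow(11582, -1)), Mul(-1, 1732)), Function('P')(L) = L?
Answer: Rational(1067393891310, 161836061) ≈ 6595.5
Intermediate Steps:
J = Rational(-20026053, 11582) (J = Add(3, Add(Mul(-775, Pow(11582, -1)), Mul(-1, 1732))) = Add(3, Add(Mul(-775, Rational(1, 11582)), -1732)) = Add(3, Add(Rational(-775, 11582), -1732)) = Add(3, Rational(-20060799, 11582)) = Rational(-20026053, 11582) ≈ -1729.1)
Add(Mul(Add(-21292, Function('P')(-26)), Pow(Add(-12244, J), -1)), Mul(-1, Function('u')(-42, 157))) = Add(Mul(Add(-21292, -26), Pow(Add(-12244, Rational(-20026053, 11582)), -1)), Mul(-1, Mul(-42, 157))) = Add(Mul(-21318, Pow(Rational(-161836061, 11582), -1)), Mul(-1, -6594)) = Add(Mul(-21318, Rational(-11582, 161836061)), 6594) = Add(Rational(246905076, 161836061), 6594) = Rational(1067393891310, 161836061)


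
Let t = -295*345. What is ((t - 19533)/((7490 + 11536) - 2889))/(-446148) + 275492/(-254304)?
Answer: -417376078705/385281812952 ≈ -1.0833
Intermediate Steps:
t = -101775
((t - 19533)/((7490 + 11536) - 2889))/(-446148) + 275492/(-254304) = ((-101775 - 19533)/((7490 + 11536) - 2889))/(-446148) + 275492/(-254304) = -121308/(19026 - 2889)*(-1/446148) + 275492*(-1/254304) = -121308/16137*(-1/446148) - 68873/63576 = -121308*1/16137*(-1/446148) - 68873/63576 = -3676/489*(-1/446148) - 68873/63576 = 919/54541593 - 68873/63576 = -417376078705/385281812952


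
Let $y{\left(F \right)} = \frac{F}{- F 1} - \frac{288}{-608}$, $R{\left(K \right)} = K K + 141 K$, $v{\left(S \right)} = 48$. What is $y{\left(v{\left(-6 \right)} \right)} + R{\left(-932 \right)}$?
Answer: $\frac{14007018}{19} \approx 7.3721 \cdot 10^{5}$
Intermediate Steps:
$R{\left(K \right)} = K^{2} + 141 K$
$y{\left(F \right)} = - \frac{10}{19}$ ($y{\left(F \right)} = \frac{F}{\left(-1\right) F} - - \frac{9}{19} = F \left(- \frac{1}{F}\right) + \frac{9}{19} = -1 + \frac{9}{19} = - \frac{10}{19}$)
$y{\left(v{\left(-6 \right)} \right)} + R{\left(-932 \right)} = - \frac{10}{19} - 932 \left(141 - 932\right) = - \frac{10}{19} - -737212 = - \frac{10}{19} + 737212 = \frac{14007018}{19}$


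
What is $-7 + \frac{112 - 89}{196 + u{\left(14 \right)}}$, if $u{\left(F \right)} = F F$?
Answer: $- \frac{2721}{392} \approx -6.9413$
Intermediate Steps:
$u{\left(F \right)} = F^{2}$
$-7 + \frac{112 - 89}{196 + u{\left(14 \right)}} = -7 + \frac{112 - 89}{196 + 14^{2}} = -7 + \frac{23}{196 + 196} = -7 + \frac{23}{392} = - \frac{2721}{392}$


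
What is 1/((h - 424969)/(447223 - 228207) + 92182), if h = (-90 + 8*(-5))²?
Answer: 219016/20188924843 ≈ 1.0848e-5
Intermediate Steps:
h = 16900 (h = (-90 - 40)² = (-130)² = 16900)
1/((h - 424969)/(447223 - 228207) + 92182) = 1/((16900 - 424969)/(447223 - 228207) + 92182) = 1/(-408069/219016 + 92182) = 1/(20188924843/219016) = 219016/20188924843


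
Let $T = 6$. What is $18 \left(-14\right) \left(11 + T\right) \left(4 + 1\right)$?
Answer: $-21420$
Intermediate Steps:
$18 \left(-14\right) \left(11 + T\right) \left(4 + 1\right) = 18 \left(-14\right) \left(11 + 6\right) \left(4 + 1\right) = - 252 \cdot 17 \cdot 5 = \left(-252\right) 85 = -21420$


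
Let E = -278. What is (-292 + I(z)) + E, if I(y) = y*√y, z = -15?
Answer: -570 - 15*I*√15 ≈ -570.0 - 58.095*I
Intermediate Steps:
I(y) = y^(3/2)
(-292 + I(z)) + E = (-292 + (-15)^(3/2)) - 278 = (-292 - 15*I*√15) - 278 = -570 - 15*I*√15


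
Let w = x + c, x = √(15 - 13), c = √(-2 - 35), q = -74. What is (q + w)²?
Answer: (-74 + √2 + I*√37)² ≈ 5231.7 - 883.04*I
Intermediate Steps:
c = I*√37 (c = √(-37) = I*√37 ≈ 6.0828*I)
x = √2 ≈ 1.4142
w = √2 + I*√37 ≈ 1.4142 + 6.0828*I
(q + w)² = (-74 + (√2 + I*√37))² = (-74 + √2 + I*√37)²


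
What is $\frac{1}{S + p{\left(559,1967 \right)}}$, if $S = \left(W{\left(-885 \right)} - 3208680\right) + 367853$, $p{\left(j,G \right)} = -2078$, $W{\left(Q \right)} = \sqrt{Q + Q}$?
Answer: $- \frac{189527}{538807256053} - \frac{i \sqrt{1770}}{8082108840795} \approx -3.5175 \cdot 10^{-7} - 5.2055 \cdot 10^{-12} i$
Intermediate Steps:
$W{\left(Q \right)} = \sqrt{2} \sqrt{Q}$ ($W{\left(Q \right)} = \sqrt{2 Q} = \sqrt{2} \sqrt{Q}$)
$S = -2840827 + i \sqrt{1770}$ ($S = \left(\sqrt{2} \sqrt{-885} - 3208680\right) + 367853 = \left(\sqrt{2} i \sqrt{885} - 3208680\right) + 367853 = \left(i \sqrt{1770} - 3208680\right) + 367853 = \left(-3208680 + i \sqrt{1770}\right) + 367853 = -2840827 + i \sqrt{1770} \approx -2.8408 \cdot 10^{6} + 42.071 i$)
$\frac{1}{S + p{\left(559,1967 \right)}} = \frac{1}{\left(-2840827 + i \sqrt{1770}\right) - 2078} = \frac{1}{-2842905 + i \sqrt{1770}}$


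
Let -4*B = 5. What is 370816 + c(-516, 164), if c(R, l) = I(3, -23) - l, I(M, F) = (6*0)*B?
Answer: 370652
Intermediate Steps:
B = -5/4 (B = -¼*5 = -5/4 ≈ -1.2500)
I(M, F) = 0 (I(M, F) = (6*0)*(-5/4) = 0*(-5/4) = 0)
c(R, l) = -l (c(R, l) = 0 - l = -l)
370816 + c(-516, 164) = 370816 - 1*164 = 370816 - 164 = 370652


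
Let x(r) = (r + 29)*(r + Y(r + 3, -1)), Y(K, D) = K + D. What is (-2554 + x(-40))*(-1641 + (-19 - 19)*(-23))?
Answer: 1300832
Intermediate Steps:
Y(K, D) = D + K
x(r) = (2 + 2*r)*(29 + r) (x(r) = (r + 29)*(r + (-1 + (r + 3))) = (29 + r)*(r + (-1 + (3 + r))) = (29 + r)*(r + (2 + r)) = (29 + r)*(2 + 2*r) = (2 + 2*r)*(29 + r))
(-2554 + x(-40))*(-1641 + (-19 - 19)*(-23)) = (-2554 + (58 + 2*(-40)**2 + 60*(-40)))*(-1641 + (-19 - 19)*(-23)) = (-2554 + (58 + 2*1600 - 2400))*(-1641 - 38*(-23)) = (-2554 + (58 + 3200 - 2400))*(-1641 + 874) = (-2554 + 858)*(-767) = -1696*(-767) = 1300832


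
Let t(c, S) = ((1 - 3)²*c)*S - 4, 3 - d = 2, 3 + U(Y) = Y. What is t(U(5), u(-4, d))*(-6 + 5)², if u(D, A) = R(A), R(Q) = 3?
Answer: 20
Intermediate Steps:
U(Y) = -3 + Y
d = 1 (d = 3 - 1*2 = 3 - 2 = 1)
u(D, A) = 3
t(c, S) = -4 + 4*S*c (t(c, S) = ((-2)²*c)*S - 4 = (4*c)*S - 4 = 4*S*c - 4 = -4 + 4*S*c)
t(U(5), u(-4, d))*(-6 + 5)² = (-4 + 4*3*(-3 + 5))*(-6 + 5)² = (-4 + 4*3*2)*(-1)² = (-4 + 24)*1 = 20*1 = 20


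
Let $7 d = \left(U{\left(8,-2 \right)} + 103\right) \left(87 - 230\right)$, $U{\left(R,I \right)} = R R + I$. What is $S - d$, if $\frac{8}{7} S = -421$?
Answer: $\frac{168131}{56} \approx 3002.3$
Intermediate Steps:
$S = - \frac{2947}{8}$ ($S = \frac{7}{8} \left(-421\right) = - \frac{2947}{8} \approx -368.38$)
$U{\left(R,I \right)} = I + R^{2}$ ($U{\left(R,I \right)} = R^{2} + I = I + R^{2}$)
$d = - \frac{23595}{7}$ ($d = \frac{\left(\left(-2 + 8^{2}\right) + 103\right) \left(87 - 230\right)}{7} = \frac{\left(\left(-2 + 64\right) + 103\right) \left(-143\right)}{7} = \frac{\left(62 + 103\right) \left(-143\right)}{7} = \frac{165 \left(-143\right)}{7} = \frac{1}{7} \left(-23595\right) = - \frac{23595}{7} \approx -3370.7$)
$S - d = - \frac{2947}{8} - - \frac{23595}{7} = - \frac{2947}{8} + \frac{23595}{7} = \frac{168131}{56}$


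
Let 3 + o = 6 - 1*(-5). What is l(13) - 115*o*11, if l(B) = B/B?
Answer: -10119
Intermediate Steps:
l(B) = 1
o = 8 (o = -3 + (6 - 1*(-5)) = -3 + (6 + 5) = -3 + 11 = 8)
l(13) - 115*o*11 = 1 - 920*11 = 1 - 115*88 = 1 - 10120 = -10119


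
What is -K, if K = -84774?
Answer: 84774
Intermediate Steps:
-K = -1*(-84774) = 84774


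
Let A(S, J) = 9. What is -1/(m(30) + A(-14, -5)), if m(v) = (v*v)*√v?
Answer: 1/2699991 - 100*√30/2699991 ≈ -0.00020249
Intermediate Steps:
m(v) = v^(5/2) (m(v) = v²*√v = v^(5/2))
-1/(m(30) + A(-14, -5)) = -1/(30^(5/2) + 9) = -1/(900*√30 + 9) = -1/(9 + 900*√30)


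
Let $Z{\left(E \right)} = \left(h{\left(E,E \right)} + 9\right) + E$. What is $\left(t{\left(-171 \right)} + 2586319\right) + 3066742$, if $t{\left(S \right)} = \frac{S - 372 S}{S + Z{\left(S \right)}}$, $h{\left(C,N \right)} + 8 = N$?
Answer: $\frac{2894303791}{512} \approx 5.6529 \cdot 10^{6}$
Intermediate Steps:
$h{\left(C,N \right)} = -8 + N$
$Z{\left(E \right)} = 1 + 2 E$ ($Z{\left(E \right)} = \left(\left(-8 + E\right) + 9\right) + E = \left(1 + E\right) + E = 1 + 2 E$)
$t{\left(S \right)} = - \frac{371 S}{1 + 3 S}$ ($t{\left(S \right)} = \frac{S - 372 S}{S + \left(1 + 2 S\right)} = \frac{\left(-371\right) S}{1 + 3 S} = - \frac{371 S}{1 + 3 S}$)
$\left(t{\left(-171 \right)} + 2586319\right) + 3066742 = \left(\left(-371\right) \left(-171\right) \frac{1}{1 + 3 \left(-171\right)} + 2586319\right) + 3066742 = \left(\left(-371\right) \left(-171\right) \frac{1}{1 - 513} + 2586319\right) + 3066742 = \left(\left(-371\right) \left(-171\right) \frac{1}{-512} + 2586319\right) + 3066742 = \left(\left(-371\right) \left(-171\right) \left(- \frac{1}{512}\right) + 2586319\right) + 3066742 = \left(- \frac{63441}{512} + 2586319\right) + 3066742 = \frac{1324131887}{512} + 3066742 = \frac{2894303791}{512}$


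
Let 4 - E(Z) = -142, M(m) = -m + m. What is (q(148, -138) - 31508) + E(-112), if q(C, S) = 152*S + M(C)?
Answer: -52338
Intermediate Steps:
M(m) = 0
q(C, S) = 152*S (q(C, S) = 152*S + 0 = 152*S)
E(Z) = 146 (E(Z) = 4 - 1*(-142) = 4 + 142 = 146)
(q(148, -138) - 31508) + E(-112) = (152*(-138) - 31508) + 146 = (-20976 - 31508) + 146 = -52484 + 146 = -52338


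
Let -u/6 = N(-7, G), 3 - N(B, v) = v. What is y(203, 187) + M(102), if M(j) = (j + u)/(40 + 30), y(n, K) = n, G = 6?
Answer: 1433/7 ≈ 204.71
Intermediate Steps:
N(B, v) = 3 - v
u = 18 (u = -6*(3 - 1*6) = -6*(3 - 6) = -6*(-3) = 18)
M(j) = 9/35 + j/70 (M(j) = (j + 18)/(40 + 30) = (18 + j)/70 = (18 + j)*(1/70) = 9/35 + j/70)
y(203, 187) + M(102) = 203 + (9/35 + (1/70)*102) = 203 + (9/35 + 51/35) = 203 + 12/7 = 1433/7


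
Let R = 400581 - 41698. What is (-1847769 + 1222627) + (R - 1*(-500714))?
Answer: 234455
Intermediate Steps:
R = 358883
(-1847769 + 1222627) + (R - 1*(-500714)) = (-1847769 + 1222627) + (358883 - 1*(-500714)) = -625142 + (358883 + 500714) = -625142 + 859597 = 234455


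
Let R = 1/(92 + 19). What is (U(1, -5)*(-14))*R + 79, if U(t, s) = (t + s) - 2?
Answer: 2951/37 ≈ 79.757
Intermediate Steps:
U(t, s) = -2 + s + t (U(t, s) = (s + t) - 2 = -2 + s + t)
R = 1/111 ≈ 0.0090090
(U(1, -5)*(-14))*R + 79 = ((-2 - 5 + 1)*(-14))*(1/111) + 79 = -6*(-14)*(1/111) + 79 = 84*(1/111) + 79 = 28/37 + 79 = 2951/37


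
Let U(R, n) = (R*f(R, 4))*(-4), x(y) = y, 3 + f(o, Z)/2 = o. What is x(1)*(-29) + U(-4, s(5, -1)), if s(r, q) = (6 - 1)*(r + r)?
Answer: -253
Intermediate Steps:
f(o, Z) = -6 + 2*o
s(r, q) = 10*r (s(r, q) = 5*(2*r) = 10*r)
U(R, n) = -4*R*(-6 + 2*R) (U(R, n) = (R*(-6 + 2*R))*(-4) = -4*R*(-6 + 2*R))
x(1)*(-29) + U(-4, s(5, -1)) = 1*(-29) + 8*(-4)*(3 - 1*(-4)) = -29 + 8*(-4)*(3 + 4) = -29 + 8*(-4)*7 = -29 - 224 = -253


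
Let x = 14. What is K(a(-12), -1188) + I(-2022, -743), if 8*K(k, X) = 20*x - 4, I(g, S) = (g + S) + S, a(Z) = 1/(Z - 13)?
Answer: -6947/2 ≈ -3473.5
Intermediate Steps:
a(Z) = 1/(-13 + Z)
I(g, S) = g + 2*S (I(g, S) = (S + g) + S = g + 2*S)
K(k, X) = 69/2 (K(k, X) = (20*14 - 4)/8 = (280 - 4)/8 = (⅛)*276 = 69/2)
K(a(-12), -1188) + I(-2022, -743) = 69/2 + (-2022 + 2*(-743)) = 69/2 + (-2022 - 1486) = 69/2 - 3508 = -6947/2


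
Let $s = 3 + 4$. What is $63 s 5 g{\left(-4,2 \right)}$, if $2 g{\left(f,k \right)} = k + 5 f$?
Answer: $-19845$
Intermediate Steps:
$s = 7$
$g{\left(f,k \right)} = \frac{k}{2} + \frac{5 f}{2}$ ($g{\left(f,k \right)} = \frac{k + 5 f}{2} = \frac{k}{2} + \frac{5 f}{2}$)
$63 s 5 g{\left(-4,2 \right)} = 63 \cdot 7 \cdot 5 \left(\frac{1}{2} \cdot 2 + \frac{5}{2} \left(-4\right)\right) = 63 \cdot 35 \left(1 - 10\right) = 63 \cdot 35 \left(-9\right) = 63 \left(-315\right) = -19845$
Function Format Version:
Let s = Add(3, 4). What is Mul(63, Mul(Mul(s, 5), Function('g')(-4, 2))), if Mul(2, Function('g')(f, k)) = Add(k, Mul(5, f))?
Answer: -19845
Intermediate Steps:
s = 7
Function('g')(f, k) = Add(Mul(Rational(1, 2), k), Mul(Rational(5, 2), f)) (Function('g')(f, k) = Mul(Rational(1, 2), Add(k, Mul(5, f))) = Add(Mul(Rational(1, 2), k), Mul(Rational(5, 2), f)))
Mul(63, Mul(Mul(s, 5), Function('g')(-4, 2))) = Mul(63, Mul(Mul(7, 5), Add(Mul(Rational(1, 2), 2), Mul(Rational(5, 2), -4)))) = Mul(63, Mul(35, Add(1, -10))) = Mul(63, Mul(35, -9)) = Mul(63, -315) = -19845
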